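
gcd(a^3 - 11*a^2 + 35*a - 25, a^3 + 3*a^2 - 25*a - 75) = a - 5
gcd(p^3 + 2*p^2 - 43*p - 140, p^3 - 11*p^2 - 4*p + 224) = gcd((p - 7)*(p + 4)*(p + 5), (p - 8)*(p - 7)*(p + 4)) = p^2 - 3*p - 28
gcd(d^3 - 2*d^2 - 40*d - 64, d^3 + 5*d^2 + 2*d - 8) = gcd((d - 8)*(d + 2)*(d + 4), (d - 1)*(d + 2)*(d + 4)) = d^2 + 6*d + 8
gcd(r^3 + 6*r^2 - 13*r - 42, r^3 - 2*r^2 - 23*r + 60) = r - 3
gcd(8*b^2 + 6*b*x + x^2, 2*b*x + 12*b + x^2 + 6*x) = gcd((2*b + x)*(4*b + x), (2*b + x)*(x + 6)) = 2*b + x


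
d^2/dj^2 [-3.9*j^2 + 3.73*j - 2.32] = -7.80000000000000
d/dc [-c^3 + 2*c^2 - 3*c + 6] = -3*c^2 + 4*c - 3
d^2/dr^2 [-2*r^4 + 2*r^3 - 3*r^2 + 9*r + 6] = -24*r^2 + 12*r - 6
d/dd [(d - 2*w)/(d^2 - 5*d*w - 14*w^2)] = (d^2 - 5*d*w - 14*w^2 - (d - 2*w)*(2*d - 5*w))/(-d^2 + 5*d*w + 14*w^2)^2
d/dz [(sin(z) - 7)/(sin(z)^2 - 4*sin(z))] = (-cos(z) + 14/tan(z) - 28*cos(z)/sin(z)^2)/(sin(z) - 4)^2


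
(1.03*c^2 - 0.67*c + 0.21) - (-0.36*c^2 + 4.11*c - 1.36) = 1.39*c^2 - 4.78*c + 1.57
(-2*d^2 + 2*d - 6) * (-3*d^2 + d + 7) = 6*d^4 - 8*d^3 + 6*d^2 + 8*d - 42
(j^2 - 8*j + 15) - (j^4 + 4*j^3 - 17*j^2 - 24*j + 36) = -j^4 - 4*j^3 + 18*j^2 + 16*j - 21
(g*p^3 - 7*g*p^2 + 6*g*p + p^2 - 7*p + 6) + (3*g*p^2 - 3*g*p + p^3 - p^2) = g*p^3 - 4*g*p^2 + 3*g*p + p^3 - 7*p + 6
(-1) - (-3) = 2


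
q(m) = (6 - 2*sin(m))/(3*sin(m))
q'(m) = -(6 - 2*sin(m))*cos(m)/(3*sin(m)^2) - 2*cos(m)/(3*sin(m))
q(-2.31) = -3.37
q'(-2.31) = 2.47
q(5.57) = -3.72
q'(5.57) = -3.53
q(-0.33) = -6.84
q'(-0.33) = -18.02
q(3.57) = -5.48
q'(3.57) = 10.54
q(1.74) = 1.36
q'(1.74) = 0.35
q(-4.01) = 1.95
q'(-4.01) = 2.22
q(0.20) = 9.40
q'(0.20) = -49.66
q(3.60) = -5.19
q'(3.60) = 9.16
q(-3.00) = -14.84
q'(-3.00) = 99.42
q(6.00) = -7.82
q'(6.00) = -24.60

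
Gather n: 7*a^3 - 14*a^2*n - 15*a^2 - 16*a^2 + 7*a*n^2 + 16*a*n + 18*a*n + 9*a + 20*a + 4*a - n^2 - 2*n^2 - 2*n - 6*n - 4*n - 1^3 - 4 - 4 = 7*a^3 - 31*a^2 + 33*a + n^2*(7*a - 3) + n*(-14*a^2 + 34*a - 12) - 9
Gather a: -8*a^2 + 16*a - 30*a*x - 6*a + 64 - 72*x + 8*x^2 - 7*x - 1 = -8*a^2 + a*(10 - 30*x) + 8*x^2 - 79*x + 63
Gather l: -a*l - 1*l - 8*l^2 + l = -a*l - 8*l^2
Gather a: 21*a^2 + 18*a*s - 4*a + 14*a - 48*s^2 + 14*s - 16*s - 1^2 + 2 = 21*a^2 + a*(18*s + 10) - 48*s^2 - 2*s + 1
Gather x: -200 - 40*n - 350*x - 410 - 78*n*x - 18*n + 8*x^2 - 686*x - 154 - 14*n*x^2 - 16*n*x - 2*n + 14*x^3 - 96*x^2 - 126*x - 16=-60*n + 14*x^3 + x^2*(-14*n - 88) + x*(-94*n - 1162) - 780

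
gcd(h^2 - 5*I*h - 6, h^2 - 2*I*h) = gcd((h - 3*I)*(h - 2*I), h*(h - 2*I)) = h - 2*I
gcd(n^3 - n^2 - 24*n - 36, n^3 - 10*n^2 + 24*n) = n - 6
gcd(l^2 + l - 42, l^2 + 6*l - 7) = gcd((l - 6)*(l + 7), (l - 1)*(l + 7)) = l + 7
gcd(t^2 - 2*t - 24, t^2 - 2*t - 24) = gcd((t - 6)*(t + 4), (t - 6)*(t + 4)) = t^2 - 2*t - 24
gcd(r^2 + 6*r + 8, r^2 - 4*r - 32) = r + 4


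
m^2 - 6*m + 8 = (m - 4)*(m - 2)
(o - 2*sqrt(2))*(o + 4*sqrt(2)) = o^2 + 2*sqrt(2)*o - 16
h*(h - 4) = h^2 - 4*h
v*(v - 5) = v^2 - 5*v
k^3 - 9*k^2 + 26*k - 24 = (k - 4)*(k - 3)*(k - 2)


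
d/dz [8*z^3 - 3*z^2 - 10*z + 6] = 24*z^2 - 6*z - 10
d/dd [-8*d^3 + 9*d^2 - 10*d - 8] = -24*d^2 + 18*d - 10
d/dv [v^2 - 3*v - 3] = 2*v - 3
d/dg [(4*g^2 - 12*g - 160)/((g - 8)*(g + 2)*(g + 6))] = 4*(-g^2 - 10*g - 28)/(g^4 + 16*g^3 + 88*g^2 + 192*g + 144)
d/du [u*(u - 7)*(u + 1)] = 3*u^2 - 12*u - 7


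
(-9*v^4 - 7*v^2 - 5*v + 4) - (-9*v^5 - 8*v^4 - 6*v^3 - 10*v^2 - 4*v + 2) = 9*v^5 - v^4 + 6*v^3 + 3*v^2 - v + 2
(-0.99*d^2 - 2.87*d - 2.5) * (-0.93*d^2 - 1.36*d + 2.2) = 0.9207*d^4 + 4.0155*d^3 + 4.0502*d^2 - 2.914*d - 5.5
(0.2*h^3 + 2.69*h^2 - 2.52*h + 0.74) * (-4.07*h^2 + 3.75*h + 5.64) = -0.814*h^5 - 10.1983*h^4 + 21.4719*h^3 + 2.7098*h^2 - 11.4378*h + 4.1736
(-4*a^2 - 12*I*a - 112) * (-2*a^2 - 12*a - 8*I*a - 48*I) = 8*a^4 + 48*a^3 + 56*I*a^3 + 128*a^2 + 336*I*a^2 + 768*a + 896*I*a + 5376*I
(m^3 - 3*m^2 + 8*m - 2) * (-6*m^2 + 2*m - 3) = -6*m^5 + 20*m^4 - 57*m^3 + 37*m^2 - 28*m + 6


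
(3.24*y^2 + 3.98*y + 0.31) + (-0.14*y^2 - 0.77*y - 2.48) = 3.1*y^2 + 3.21*y - 2.17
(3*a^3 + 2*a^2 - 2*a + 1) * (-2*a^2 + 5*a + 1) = -6*a^5 + 11*a^4 + 17*a^3 - 10*a^2 + 3*a + 1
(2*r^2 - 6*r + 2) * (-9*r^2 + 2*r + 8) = -18*r^4 + 58*r^3 - 14*r^2 - 44*r + 16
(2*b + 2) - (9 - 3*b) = 5*b - 7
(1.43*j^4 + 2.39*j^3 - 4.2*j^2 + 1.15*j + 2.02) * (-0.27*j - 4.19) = -0.3861*j^5 - 6.637*j^4 - 8.8801*j^3 + 17.2875*j^2 - 5.3639*j - 8.4638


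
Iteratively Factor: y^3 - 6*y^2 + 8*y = (y)*(y^2 - 6*y + 8) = y*(y - 2)*(y - 4)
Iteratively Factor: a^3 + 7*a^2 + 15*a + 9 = (a + 1)*(a^2 + 6*a + 9) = (a + 1)*(a + 3)*(a + 3)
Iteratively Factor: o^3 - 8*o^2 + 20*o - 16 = (o - 2)*(o^2 - 6*o + 8) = (o - 2)^2*(o - 4)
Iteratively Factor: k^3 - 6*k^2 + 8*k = (k - 4)*(k^2 - 2*k) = (k - 4)*(k - 2)*(k)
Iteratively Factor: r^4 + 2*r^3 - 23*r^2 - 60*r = (r + 3)*(r^3 - r^2 - 20*r) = r*(r + 3)*(r^2 - r - 20) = r*(r - 5)*(r + 3)*(r + 4)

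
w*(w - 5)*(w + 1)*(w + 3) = w^4 - w^3 - 17*w^2 - 15*w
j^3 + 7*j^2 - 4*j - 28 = (j - 2)*(j + 2)*(j + 7)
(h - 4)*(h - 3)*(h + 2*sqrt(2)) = h^3 - 7*h^2 + 2*sqrt(2)*h^2 - 14*sqrt(2)*h + 12*h + 24*sqrt(2)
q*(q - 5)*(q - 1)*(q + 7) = q^4 + q^3 - 37*q^2 + 35*q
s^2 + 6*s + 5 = (s + 1)*(s + 5)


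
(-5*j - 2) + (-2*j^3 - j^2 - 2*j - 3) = -2*j^3 - j^2 - 7*j - 5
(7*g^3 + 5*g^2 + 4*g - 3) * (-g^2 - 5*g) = -7*g^5 - 40*g^4 - 29*g^3 - 17*g^2 + 15*g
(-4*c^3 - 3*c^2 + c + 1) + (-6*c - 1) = -4*c^3 - 3*c^2 - 5*c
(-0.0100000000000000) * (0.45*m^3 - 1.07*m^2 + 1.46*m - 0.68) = -0.0045*m^3 + 0.0107*m^2 - 0.0146*m + 0.0068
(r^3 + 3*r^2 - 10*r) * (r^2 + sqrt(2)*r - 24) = r^5 + sqrt(2)*r^4 + 3*r^4 - 34*r^3 + 3*sqrt(2)*r^3 - 72*r^2 - 10*sqrt(2)*r^2 + 240*r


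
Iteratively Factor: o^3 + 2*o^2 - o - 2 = (o - 1)*(o^2 + 3*o + 2) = (o - 1)*(o + 1)*(o + 2)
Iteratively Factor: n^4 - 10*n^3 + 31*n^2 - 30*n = (n - 3)*(n^3 - 7*n^2 + 10*n) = n*(n - 3)*(n^2 - 7*n + 10) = n*(n - 3)*(n - 2)*(n - 5)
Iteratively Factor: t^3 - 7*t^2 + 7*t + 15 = (t - 3)*(t^2 - 4*t - 5) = (t - 5)*(t - 3)*(t + 1)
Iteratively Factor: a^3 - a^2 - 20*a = (a + 4)*(a^2 - 5*a) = (a - 5)*(a + 4)*(a)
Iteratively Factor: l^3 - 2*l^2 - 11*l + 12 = (l - 4)*(l^2 + 2*l - 3) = (l - 4)*(l + 3)*(l - 1)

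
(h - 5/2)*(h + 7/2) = h^2 + h - 35/4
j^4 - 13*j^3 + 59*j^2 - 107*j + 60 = (j - 5)*(j - 4)*(j - 3)*(j - 1)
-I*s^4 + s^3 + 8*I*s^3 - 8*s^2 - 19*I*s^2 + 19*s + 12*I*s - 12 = (s - 4)*(s - 3)*(s + I)*(-I*s + I)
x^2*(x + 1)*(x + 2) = x^4 + 3*x^3 + 2*x^2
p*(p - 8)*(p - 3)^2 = p^4 - 14*p^3 + 57*p^2 - 72*p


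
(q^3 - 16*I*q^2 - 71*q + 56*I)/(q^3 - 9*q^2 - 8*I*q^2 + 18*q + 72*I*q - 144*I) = (q^2 - 8*I*q - 7)/(q^2 - 9*q + 18)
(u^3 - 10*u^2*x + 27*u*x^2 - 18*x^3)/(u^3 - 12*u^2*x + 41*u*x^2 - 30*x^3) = (-u + 3*x)/(-u + 5*x)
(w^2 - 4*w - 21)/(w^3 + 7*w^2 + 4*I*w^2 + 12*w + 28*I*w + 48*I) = (w - 7)/(w^2 + 4*w*(1 + I) + 16*I)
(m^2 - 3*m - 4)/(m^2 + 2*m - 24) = (m + 1)/(m + 6)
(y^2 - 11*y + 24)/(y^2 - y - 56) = (y - 3)/(y + 7)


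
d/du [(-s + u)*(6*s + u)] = 5*s + 2*u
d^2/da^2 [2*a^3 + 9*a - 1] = 12*a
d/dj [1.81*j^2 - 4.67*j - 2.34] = 3.62*j - 4.67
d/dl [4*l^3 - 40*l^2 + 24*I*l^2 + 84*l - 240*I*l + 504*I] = 12*l^2 + l*(-80 + 48*I) + 84 - 240*I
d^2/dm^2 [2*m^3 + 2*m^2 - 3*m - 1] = 12*m + 4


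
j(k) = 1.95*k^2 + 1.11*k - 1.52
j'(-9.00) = -33.99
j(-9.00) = 146.44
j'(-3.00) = -10.59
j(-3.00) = 12.70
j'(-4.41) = -16.09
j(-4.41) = 31.51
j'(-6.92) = -25.88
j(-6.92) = 84.18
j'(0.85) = 4.42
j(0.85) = 0.83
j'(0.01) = 1.15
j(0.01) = -1.51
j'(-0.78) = -1.93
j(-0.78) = -1.20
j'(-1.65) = -5.32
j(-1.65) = 1.96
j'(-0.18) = 0.41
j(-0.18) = -1.66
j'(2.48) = 10.78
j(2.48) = 13.23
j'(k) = 3.9*k + 1.11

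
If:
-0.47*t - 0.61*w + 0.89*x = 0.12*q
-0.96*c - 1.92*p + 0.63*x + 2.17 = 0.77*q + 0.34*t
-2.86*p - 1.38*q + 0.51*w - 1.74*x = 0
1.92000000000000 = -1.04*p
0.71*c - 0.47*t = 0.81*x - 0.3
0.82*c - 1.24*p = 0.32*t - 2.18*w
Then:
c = 3.98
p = -1.85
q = 1.53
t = 4.46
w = -1.89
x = 1.27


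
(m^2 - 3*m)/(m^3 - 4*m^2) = (m - 3)/(m*(m - 4))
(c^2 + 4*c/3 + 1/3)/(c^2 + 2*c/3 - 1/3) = (3*c + 1)/(3*c - 1)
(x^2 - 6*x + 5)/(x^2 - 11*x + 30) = (x - 1)/(x - 6)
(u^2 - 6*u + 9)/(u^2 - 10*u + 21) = (u - 3)/(u - 7)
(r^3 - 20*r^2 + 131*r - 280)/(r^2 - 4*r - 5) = (r^2 - 15*r + 56)/(r + 1)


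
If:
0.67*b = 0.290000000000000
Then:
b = 0.43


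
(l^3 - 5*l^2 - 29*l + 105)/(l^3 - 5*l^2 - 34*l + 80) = (l^2 - 10*l + 21)/(l^2 - 10*l + 16)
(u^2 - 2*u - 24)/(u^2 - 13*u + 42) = (u + 4)/(u - 7)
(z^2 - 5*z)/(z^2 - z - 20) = z/(z + 4)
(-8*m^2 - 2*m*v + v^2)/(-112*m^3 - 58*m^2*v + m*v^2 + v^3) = (-4*m + v)/(-56*m^2 - m*v + v^2)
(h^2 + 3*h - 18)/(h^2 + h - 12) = (h + 6)/(h + 4)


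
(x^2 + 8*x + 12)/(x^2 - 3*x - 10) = (x + 6)/(x - 5)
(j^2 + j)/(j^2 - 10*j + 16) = j*(j + 1)/(j^2 - 10*j + 16)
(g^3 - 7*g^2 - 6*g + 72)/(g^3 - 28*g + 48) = (g^2 - 3*g - 18)/(g^2 + 4*g - 12)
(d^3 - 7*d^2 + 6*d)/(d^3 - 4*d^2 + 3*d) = (d - 6)/(d - 3)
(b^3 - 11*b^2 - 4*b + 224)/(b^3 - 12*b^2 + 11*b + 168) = (b + 4)/(b + 3)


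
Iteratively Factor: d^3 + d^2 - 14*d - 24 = (d - 4)*(d^2 + 5*d + 6) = (d - 4)*(d + 2)*(d + 3)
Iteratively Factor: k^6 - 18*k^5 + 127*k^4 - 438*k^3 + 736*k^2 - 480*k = (k - 4)*(k^5 - 14*k^4 + 71*k^3 - 154*k^2 + 120*k) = (k - 4)^2*(k^4 - 10*k^3 + 31*k^2 - 30*k) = (k - 4)^2*(k - 3)*(k^3 - 7*k^2 + 10*k) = (k - 5)*(k - 4)^2*(k - 3)*(k^2 - 2*k) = (k - 5)*(k - 4)^2*(k - 3)*(k - 2)*(k)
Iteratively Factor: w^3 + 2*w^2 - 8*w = (w + 4)*(w^2 - 2*w) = w*(w + 4)*(w - 2)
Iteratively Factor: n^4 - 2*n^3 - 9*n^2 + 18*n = (n)*(n^3 - 2*n^2 - 9*n + 18) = n*(n - 2)*(n^2 - 9) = n*(n - 2)*(n + 3)*(n - 3)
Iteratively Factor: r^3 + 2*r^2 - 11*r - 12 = (r - 3)*(r^2 + 5*r + 4) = (r - 3)*(r + 1)*(r + 4)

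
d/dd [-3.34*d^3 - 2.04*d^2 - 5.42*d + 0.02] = -10.02*d^2 - 4.08*d - 5.42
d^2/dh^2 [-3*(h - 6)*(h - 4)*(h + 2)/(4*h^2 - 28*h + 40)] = 3*(13*h^3 - 174*h^2 + 828*h - 1352)/(2*(h^6 - 21*h^5 + 177*h^4 - 763*h^3 + 1770*h^2 - 2100*h + 1000))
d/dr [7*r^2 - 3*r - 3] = 14*r - 3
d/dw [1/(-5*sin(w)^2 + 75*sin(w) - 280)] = (2*sin(w) - 15)*cos(w)/(5*(sin(w)^2 - 15*sin(w) + 56)^2)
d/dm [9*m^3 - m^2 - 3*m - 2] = 27*m^2 - 2*m - 3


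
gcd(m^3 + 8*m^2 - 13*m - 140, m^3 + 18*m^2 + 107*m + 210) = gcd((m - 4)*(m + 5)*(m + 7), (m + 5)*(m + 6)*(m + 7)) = m^2 + 12*m + 35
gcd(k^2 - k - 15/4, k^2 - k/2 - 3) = k + 3/2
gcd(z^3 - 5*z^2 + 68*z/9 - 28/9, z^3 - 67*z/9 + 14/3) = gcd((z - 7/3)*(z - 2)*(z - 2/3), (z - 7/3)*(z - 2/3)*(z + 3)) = z^2 - 3*z + 14/9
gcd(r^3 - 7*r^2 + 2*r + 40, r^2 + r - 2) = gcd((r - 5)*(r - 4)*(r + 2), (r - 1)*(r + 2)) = r + 2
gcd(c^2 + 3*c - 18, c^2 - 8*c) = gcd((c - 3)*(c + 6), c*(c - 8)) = 1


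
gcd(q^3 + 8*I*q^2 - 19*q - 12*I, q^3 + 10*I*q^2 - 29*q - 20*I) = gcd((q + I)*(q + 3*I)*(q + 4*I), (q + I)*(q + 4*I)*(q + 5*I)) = q^2 + 5*I*q - 4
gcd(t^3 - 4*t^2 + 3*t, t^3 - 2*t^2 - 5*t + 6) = t^2 - 4*t + 3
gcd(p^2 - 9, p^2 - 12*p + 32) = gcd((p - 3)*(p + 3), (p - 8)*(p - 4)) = 1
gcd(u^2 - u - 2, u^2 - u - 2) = u^2 - u - 2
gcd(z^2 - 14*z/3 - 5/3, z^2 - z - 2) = 1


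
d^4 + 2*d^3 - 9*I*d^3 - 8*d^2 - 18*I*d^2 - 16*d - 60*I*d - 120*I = (d + 2)*(d - 6*I)*(d - 5*I)*(d + 2*I)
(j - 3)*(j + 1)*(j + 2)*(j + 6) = j^4 + 6*j^3 - 7*j^2 - 48*j - 36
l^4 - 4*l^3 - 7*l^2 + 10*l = l*(l - 5)*(l - 1)*(l + 2)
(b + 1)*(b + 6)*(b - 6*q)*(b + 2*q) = b^4 - 4*b^3*q + 7*b^3 - 12*b^2*q^2 - 28*b^2*q + 6*b^2 - 84*b*q^2 - 24*b*q - 72*q^2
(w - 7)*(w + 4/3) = w^2 - 17*w/3 - 28/3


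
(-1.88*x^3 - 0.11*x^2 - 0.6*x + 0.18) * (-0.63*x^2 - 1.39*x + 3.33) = 1.1844*x^5 + 2.6825*x^4 - 5.7295*x^3 + 0.3543*x^2 - 2.2482*x + 0.5994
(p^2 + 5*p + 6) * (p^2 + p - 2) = p^4 + 6*p^3 + 9*p^2 - 4*p - 12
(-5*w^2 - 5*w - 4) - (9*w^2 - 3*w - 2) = -14*w^2 - 2*w - 2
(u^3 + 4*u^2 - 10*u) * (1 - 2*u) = -2*u^4 - 7*u^3 + 24*u^2 - 10*u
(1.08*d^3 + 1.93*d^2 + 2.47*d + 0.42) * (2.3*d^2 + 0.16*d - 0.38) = 2.484*d^5 + 4.6118*d^4 + 5.5794*d^3 + 0.6278*d^2 - 0.8714*d - 0.1596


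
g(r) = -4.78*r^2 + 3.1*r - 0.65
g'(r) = 3.1 - 9.56*r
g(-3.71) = -77.94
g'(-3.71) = 38.57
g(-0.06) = -0.85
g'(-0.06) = 3.67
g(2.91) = -32.11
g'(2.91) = -24.72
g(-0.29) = -1.95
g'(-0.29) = 5.87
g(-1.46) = -15.37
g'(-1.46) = 17.06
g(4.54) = -85.10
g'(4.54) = -40.30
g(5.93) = -150.36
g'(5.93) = -53.59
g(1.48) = -6.53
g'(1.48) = -11.05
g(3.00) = -34.37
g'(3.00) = -25.58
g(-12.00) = -726.17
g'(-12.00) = 117.82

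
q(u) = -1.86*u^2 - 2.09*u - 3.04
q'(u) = -3.72*u - 2.09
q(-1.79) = -5.26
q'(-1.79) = 4.57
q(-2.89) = -12.53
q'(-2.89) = 8.66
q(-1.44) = -3.89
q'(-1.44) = 3.27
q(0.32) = -3.90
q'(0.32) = -3.28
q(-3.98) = -24.18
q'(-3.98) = 12.72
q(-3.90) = -23.18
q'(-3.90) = 12.42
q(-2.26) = -7.82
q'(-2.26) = 6.32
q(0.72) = -5.51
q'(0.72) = -4.77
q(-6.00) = -57.46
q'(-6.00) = 20.23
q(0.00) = -3.04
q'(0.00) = -2.09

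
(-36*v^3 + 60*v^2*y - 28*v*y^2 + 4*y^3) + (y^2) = -36*v^3 + 60*v^2*y - 28*v*y^2 + 4*y^3 + y^2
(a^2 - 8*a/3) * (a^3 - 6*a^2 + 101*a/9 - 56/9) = a^5 - 26*a^4/3 + 245*a^3/9 - 976*a^2/27 + 448*a/27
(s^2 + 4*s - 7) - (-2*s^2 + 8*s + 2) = 3*s^2 - 4*s - 9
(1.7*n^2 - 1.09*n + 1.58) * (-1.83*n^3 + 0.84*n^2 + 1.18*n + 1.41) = -3.111*n^5 + 3.4227*n^4 - 1.801*n^3 + 2.438*n^2 + 0.3275*n + 2.2278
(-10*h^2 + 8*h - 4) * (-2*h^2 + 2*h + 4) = 20*h^4 - 36*h^3 - 16*h^2 + 24*h - 16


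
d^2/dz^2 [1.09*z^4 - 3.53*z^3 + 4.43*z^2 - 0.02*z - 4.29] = 13.08*z^2 - 21.18*z + 8.86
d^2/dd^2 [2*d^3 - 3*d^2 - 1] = 12*d - 6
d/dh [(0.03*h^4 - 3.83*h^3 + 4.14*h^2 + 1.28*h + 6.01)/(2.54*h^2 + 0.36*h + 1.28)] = (0.1524*h^5 - 9.6958*h^4 - 2.604*h^3 - 16.468*h^2 - 19.9324*h - 0.5252)/(6.4516*h^4 + 1.8288*h^3 + 6.632*h^2 + 0.9216*h + 1.6384)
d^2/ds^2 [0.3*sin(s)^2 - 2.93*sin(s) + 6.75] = 2.93*sin(s) + 0.6*cos(2*s)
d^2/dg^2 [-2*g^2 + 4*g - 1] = -4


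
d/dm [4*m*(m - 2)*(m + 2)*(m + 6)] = 16*m^3 + 72*m^2 - 32*m - 96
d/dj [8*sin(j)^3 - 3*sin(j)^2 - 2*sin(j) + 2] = 2*(12*sin(j)^2 - 3*sin(j) - 1)*cos(j)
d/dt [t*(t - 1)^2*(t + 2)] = 4*t^3 - 6*t + 2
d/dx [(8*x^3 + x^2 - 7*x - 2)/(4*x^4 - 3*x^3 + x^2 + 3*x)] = (-32*x^6 - 8*x^5 + 95*x^4 + 38*x^3 - 8*x^2 + 4*x + 6)/(x^2*(16*x^6 - 24*x^5 + 17*x^4 + 18*x^3 - 17*x^2 + 6*x + 9))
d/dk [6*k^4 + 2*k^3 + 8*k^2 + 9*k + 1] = 24*k^3 + 6*k^2 + 16*k + 9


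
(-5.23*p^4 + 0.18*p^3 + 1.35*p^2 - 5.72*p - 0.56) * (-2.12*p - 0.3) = 11.0876*p^5 + 1.1874*p^4 - 2.916*p^3 + 11.7214*p^2 + 2.9032*p + 0.168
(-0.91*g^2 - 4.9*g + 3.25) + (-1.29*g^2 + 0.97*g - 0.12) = -2.2*g^2 - 3.93*g + 3.13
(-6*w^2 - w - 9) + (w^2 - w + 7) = -5*w^2 - 2*w - 2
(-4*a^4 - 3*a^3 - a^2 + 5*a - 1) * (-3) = 12*a^4 + 9*a^3 + 3*a^2 - 15*a + 3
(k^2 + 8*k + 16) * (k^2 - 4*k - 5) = k^4 + 4*k^3 - 21*k^2 - 104*k - 80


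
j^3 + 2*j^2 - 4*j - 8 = (j - 2)*(j + 2)^2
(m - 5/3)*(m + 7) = m^2 + 16*m/3 - 35/3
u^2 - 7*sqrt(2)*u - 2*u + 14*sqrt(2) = (u - 2)*(u - 7*sqrt(2))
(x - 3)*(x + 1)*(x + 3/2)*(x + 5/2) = x^4 + 2*x^3 - 29*x^2/4 - 39*x/2 - 45/4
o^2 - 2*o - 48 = (o - 8)*(o + 6)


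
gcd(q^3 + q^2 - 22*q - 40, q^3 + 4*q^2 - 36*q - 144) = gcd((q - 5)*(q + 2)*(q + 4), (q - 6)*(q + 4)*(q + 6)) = q + 4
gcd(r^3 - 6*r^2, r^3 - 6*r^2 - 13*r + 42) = 1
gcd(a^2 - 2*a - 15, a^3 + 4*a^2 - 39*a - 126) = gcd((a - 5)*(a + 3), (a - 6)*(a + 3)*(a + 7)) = a + 3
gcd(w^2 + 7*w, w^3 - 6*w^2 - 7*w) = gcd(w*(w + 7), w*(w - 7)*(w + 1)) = w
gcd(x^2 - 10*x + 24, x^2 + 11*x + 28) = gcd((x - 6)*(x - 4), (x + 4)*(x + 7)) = 1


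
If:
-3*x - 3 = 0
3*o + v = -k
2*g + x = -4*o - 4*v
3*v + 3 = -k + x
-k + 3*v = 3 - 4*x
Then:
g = -23/6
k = -11/2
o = 5/3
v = 1/2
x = -1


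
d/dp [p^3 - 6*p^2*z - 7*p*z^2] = 3*p^2 - 12*p*z - 7*z^2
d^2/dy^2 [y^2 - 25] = 2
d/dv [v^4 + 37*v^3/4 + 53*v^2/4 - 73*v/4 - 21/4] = 4*v^3 + 111*v^2/4 + 53*v/2 - 73/4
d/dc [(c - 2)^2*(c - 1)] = (c - 2)*(3*c - 4)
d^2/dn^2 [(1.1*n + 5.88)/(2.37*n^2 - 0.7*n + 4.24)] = ((1.1*n + 5.88)*(4.74*n - 0.7)*(9.48*n - 1.4) - (15.642*n + 26.3312)*(2.37*n^2 - 0.7*n + 4.24))/(2.37*n^2 - 0.7*n + 4.24)^3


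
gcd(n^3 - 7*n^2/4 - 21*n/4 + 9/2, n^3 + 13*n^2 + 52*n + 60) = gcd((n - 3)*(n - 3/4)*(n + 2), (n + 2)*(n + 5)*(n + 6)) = n + 2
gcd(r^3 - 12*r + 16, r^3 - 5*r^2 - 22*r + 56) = r^2 + 2*r - 8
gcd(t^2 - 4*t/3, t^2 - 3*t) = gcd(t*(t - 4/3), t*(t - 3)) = t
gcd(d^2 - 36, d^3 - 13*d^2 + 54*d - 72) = d - 6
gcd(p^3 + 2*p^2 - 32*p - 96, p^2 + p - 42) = p - 6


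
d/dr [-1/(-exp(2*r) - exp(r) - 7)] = (-2*exp(r) - 1)*exp(r)/(exp(2*r) + exp(r) + 7)^2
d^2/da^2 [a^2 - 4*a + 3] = 2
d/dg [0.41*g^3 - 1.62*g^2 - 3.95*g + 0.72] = 1.23*g^2 - 3.24*g - 3.95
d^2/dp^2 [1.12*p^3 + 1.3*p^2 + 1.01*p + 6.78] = 6.72*p + 2.6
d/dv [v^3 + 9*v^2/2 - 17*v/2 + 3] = 3*v^2 + 9*v - 17/2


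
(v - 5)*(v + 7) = v^2 + 2*v - 35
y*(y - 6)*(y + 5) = y^3 - y^2 - 30*y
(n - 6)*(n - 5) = n^2 - 11*n + 30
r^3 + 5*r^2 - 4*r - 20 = (r - 2)*(r + 2)*(r + 5)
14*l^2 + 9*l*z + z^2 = (2*l + z)*(7*l + z)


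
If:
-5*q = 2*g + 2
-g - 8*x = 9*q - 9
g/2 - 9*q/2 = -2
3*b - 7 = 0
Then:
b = 7/3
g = -38/23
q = 6/23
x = 191/184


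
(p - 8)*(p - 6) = p^2 - 14*p + 48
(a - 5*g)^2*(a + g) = a^3 - 9*a^2*g + 15*a*g^2 + 25*g^3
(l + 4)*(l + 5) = l^2 + 9*l + 20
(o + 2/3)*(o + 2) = o^2 + 8*o/3 + 4/3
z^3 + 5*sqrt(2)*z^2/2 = z^2*(z + 5*sqrt(2)/2)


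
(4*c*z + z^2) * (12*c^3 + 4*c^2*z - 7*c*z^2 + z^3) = 48*c^4*z + 28*c^3*z^2 - 24*c^2*z^3 - 3*c*z^4 + z^5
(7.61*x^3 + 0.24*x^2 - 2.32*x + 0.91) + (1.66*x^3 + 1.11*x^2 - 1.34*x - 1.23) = 9.27*x^3 + 1.35*x^2 - 3.66*x - 0.32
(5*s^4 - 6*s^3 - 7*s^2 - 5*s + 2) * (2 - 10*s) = -50*s^5 + 70*s^4 + 58*s^3 + 36*s^2 - 30*s + 4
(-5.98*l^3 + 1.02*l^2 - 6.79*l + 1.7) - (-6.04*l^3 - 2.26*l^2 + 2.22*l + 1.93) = 0.0599999999999996*l^3 + 3.28*l^2 - 9.01*l - 0.23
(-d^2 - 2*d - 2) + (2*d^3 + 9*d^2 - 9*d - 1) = 2*d^3 + 8*d^2 - 11*d - 3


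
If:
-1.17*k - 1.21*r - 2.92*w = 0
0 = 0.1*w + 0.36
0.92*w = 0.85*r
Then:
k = 13.01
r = -3.90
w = -3.60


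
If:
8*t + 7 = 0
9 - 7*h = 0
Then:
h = 9/7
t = -7/8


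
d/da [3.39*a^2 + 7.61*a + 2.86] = 6.78*a + 7.61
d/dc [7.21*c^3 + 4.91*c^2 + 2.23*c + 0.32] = 21.63*c^2 + 9.82*c + 2.23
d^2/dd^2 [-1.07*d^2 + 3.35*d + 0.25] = -2.14000000000000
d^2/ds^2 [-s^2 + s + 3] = -2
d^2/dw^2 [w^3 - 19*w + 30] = 6*w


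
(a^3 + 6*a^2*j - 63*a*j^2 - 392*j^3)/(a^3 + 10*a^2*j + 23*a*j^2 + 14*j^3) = (a^2 - a*j - 56*j^2)/(a^2 + 3*a*j + 2*j^2)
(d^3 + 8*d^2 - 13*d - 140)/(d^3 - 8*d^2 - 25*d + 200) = (d^2 + 3*d - 28)/(d^2 - 13*d + 40)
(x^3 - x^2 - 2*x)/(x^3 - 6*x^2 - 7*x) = (x - 2)/(x - 7)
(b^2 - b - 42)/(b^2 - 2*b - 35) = (b + 6)/(b + 5)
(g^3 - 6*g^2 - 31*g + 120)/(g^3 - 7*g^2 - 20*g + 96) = (g + 5)/(g + 4)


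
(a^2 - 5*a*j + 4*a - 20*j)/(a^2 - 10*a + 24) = (a^2 - 5*a*j + 4*a - 20*j)/(a^2 - 10*a + 24)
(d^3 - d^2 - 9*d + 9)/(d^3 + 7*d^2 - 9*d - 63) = (d - 1)/(d + 7)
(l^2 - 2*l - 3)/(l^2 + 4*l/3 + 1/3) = 3*(l - 3)/(3*l + 1)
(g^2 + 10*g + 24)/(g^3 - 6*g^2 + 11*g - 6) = (g^2 + 10*g + 24)/(g^3 - 6*g^2 + 11*g - 6)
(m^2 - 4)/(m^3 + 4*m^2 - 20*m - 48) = (m - 2)/(m^2 + 2*m - 24)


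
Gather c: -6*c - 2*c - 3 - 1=-8*c - 4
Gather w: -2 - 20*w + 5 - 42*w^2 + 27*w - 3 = -42*w^2 + 7*w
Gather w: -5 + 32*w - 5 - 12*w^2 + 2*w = -12*w^2 + 34*w - 10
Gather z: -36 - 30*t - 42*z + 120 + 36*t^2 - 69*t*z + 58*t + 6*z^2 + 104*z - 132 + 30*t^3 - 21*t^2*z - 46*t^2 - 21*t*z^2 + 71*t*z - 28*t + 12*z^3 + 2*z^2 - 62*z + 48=30*t^3 - 10*t^2 + 12*z^3 + z^2*(8 - 21*t) + z*(-21*t^2 + 2*t)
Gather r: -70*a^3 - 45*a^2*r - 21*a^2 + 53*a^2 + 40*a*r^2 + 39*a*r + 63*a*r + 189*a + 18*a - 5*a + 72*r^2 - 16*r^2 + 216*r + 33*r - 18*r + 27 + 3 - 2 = -70*a^3 + 32*a^2 + 202*a + r^2*(40*a + 56) + r*(-45*a^2 + 102*a + 231) + 28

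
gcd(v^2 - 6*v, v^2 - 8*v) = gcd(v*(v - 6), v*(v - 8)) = v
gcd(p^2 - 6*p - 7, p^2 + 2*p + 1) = p + 1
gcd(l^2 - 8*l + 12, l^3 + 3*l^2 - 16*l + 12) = l - 2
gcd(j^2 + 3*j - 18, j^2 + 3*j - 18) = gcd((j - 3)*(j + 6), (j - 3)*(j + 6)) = j^2 + 3*j - 18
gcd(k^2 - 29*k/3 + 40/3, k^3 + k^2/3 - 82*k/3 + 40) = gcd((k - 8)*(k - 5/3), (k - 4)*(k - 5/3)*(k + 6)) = k - 5/3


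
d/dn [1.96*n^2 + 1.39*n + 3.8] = 3.92*n + 1.39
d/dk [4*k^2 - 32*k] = 8*k - 32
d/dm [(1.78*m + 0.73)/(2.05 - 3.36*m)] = (20.502048*m - 12.50869)/(3.36*m - 2.05)^3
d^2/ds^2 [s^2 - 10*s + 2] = 2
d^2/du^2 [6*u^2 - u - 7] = 12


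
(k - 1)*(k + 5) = k^2 + 4*k - 5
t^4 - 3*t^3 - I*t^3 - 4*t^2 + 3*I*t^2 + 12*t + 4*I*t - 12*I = (t - 3)*(t - 2)*(t + 2)*(t - I)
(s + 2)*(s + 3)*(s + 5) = s^3 + 10*s^2 + 31*s + 30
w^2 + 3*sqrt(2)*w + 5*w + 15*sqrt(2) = (w + 5)*(w + 3*sqrt(2))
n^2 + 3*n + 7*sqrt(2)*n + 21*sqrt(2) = (n + 3)*(n + 7*sqrt(2))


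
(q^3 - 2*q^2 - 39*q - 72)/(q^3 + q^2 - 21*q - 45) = (q - 8)/(q - 5)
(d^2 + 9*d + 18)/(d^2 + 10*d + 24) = (d + 3)/(d + 4)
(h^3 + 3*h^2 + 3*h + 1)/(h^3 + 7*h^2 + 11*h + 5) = (h + 1)/(h + 5)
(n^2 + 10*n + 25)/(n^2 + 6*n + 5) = (n + 5)/(n + 1)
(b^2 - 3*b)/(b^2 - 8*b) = (b - 3)/(b - 8)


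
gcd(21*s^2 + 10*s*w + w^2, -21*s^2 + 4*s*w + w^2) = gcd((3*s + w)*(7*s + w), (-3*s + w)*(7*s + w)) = 7*s + w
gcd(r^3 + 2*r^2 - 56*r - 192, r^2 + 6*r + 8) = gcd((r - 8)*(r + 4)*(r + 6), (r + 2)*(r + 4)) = r + 4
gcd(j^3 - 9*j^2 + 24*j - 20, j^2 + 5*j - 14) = j - 2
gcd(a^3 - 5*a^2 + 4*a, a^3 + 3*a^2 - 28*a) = a^2 - 4*a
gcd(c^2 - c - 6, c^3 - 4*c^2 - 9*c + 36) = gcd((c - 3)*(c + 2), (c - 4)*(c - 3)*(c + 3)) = c - 3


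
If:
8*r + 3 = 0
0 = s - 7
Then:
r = -3/8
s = 7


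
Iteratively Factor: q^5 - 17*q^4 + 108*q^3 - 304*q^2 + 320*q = (q)*(q^4 - 17*q^3 + 108*q^2 - 304*q + 320) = q*(q - 4)*(q^3 - 13*q^2 + 56*q - 80) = q*(q - 5)*(q - 4)*(q^2 - 8*q + 16) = q*(q - 5)*(q - 4)^2*(q - 4)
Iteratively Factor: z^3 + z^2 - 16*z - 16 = (z - 4)*(z^2 + 5*z + 4) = (z - 4)*(z + 4)*(z + 1)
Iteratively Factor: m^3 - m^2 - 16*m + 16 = (m - 4)*(m^2 + 3*m - 4) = (m - 4)*(m + 4)*(m - 1)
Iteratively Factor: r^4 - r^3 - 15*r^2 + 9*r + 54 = (r + 3)*(r^3 - 4*r^2 - 3*r + 18) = (r - 3)*(r + 3)*(r^2 - r - 6) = (r - 3)*(r + 2)*(r + 3)*(r - 3)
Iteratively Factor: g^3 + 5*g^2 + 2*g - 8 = (g + 2)*(g^2 + 3*g - 4) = (g - 1)*(g + 2)*(g + 4)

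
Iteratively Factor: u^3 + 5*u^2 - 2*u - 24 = (u + 4)*(u^2 + u - 6) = (u + 3)*(u + 4)*(u - 2)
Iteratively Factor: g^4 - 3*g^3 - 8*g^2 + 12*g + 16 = (g + 1)*(g^3 - 4*g^2 - 4*g + 16) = (g - 4)*(g + 1)*(g^2 - 4) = (g - 4)*(g - 2)*(g + 1)*(g + 2)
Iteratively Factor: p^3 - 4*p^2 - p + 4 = (p + 1)*(p^2 - 5*p + 4) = (p - 1)*(p + 1)*(p - 4)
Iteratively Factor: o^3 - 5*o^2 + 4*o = (o)*(o^2 - 5*o + 4) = o*(o - 4)*(o - 1)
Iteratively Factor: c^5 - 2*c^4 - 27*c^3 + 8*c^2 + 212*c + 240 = (c - 5)*(c^4 + 3*c^3 - 12*c^2 - 52*c - 48) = (c - 5)*(c - 4)*(c^3 + 7*c^2 + 16*c + 12) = (c - 5)*(c - 4)*(c + 2)*(c^2 + 5*c + 6) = (c - 5)*(c - 4)*(c + 2)*(c + 3)*(c + 2)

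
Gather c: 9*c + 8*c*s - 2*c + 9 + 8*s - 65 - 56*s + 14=c*(8*s + 7) - 48*s - 42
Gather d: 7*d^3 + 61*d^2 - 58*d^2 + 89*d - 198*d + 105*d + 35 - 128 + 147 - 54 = 7*d^3 + 3*d^2 - 4*d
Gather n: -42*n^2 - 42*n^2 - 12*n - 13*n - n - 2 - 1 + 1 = -84*n^2 - 26*n - 2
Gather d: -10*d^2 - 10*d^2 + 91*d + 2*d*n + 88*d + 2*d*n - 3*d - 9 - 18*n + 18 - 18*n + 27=-20*d^2 + d*(4*n + 176) - 36*n + 36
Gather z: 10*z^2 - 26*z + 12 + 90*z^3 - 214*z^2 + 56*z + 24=90*z^3 - 204*z^2 + 30*z + 36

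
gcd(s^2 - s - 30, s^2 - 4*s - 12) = s - 6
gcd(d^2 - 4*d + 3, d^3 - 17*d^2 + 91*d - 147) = d - 3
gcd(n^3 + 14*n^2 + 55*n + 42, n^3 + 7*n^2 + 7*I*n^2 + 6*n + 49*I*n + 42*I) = n^2 + 7*n + 6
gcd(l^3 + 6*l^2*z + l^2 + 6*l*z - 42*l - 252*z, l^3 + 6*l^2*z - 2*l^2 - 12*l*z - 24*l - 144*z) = l^2 + 6*l*z - 6*l - 36*z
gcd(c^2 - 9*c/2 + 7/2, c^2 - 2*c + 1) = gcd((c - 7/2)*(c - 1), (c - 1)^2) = c - 1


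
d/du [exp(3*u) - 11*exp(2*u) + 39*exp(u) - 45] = (3*exp(2*u) - 22*exp(u) + 39)*exp(u)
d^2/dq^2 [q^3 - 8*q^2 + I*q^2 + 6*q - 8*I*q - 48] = 6*q - 16 + 2*I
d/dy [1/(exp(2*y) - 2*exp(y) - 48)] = 2*(1 - exp(y))*exp(y)/(-exp(2*y) + 2*exp(y) + 48)^2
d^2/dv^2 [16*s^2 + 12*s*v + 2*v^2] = 4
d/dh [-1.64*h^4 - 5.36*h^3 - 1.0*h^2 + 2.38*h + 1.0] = -6.56*h^3 - 16.08*h^2 - 2.0*h + 2.38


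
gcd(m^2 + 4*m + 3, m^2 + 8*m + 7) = m + 1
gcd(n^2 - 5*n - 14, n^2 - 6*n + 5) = 1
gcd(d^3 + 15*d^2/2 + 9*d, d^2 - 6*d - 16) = 1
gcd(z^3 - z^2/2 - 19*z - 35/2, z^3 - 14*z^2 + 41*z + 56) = z + 1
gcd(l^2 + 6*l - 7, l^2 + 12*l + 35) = l + 7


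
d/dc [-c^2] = -2*c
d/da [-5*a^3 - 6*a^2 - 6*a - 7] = -15*a^2 - 12*a - 6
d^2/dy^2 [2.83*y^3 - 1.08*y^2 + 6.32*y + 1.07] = 16.98*y - 2.16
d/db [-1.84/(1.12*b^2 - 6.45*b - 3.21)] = (4.1216*b - 11.868)/(-1.12*b^2 + 6.45*b + 3.21)^2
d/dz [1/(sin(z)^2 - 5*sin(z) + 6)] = (5 - 2*sin(z))*cos(z)/(sin(z)^2 - 5*sin(z) + 6)^2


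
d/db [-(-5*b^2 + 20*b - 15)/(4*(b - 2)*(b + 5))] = 5*(7*b^2 - 26*b + 31)/(4*(b^4 + 6*b^3 - 11*b^2 - 60*b + 100))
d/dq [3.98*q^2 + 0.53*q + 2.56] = 7.96*q + 0.53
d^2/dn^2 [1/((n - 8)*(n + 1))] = 2*((n - 8)^2 + (n - 8)*(n + 1) + (n + 1)^2)/((n - 8)^3*(n + 1)^3)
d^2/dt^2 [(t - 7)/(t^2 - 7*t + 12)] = 2*((14 - 3*t)*(t^2 - 7*t + 12) + (t - 7)*(2*t - 7)^2)/(t^2 - 7*t + 12)^3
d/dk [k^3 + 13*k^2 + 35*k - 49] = 3*k^2 + 26*k + 35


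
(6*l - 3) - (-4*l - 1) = 10*l - 2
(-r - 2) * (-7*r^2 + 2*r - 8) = 7*r^3 + 12*r^2 + 4*r + 16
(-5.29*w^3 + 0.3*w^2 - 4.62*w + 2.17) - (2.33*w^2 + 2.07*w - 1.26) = -5.29*w^3 - 2.03*w^2 - 6.69*w + 3.43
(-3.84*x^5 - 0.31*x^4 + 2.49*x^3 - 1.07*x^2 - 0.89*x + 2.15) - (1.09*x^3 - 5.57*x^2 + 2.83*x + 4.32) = -3.84*x^5 - 0.31*x^4 + 1.4*x^3 + 4.5*x^2 - 3.72*x - 2.17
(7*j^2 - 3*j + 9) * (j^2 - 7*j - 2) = 7*j^4 - 52*j^3 + 16*j^2 - 57*j - 18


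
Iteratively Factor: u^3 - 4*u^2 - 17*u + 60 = (u - 5)*(u^2 + u - 12) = (u - 5)*(u + 4)*(u - 3)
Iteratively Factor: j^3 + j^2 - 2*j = (j + 2)*(j^2 - j) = (j - 1)*(j + 2)*(j)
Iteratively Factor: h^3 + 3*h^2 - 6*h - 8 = (h + 1)*(h^2 + 2*h - 8) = (h - 2)*(h + 1)*(h + 4)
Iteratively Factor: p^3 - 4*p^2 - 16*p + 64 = (p - 4)*(p^2 - 16) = (p - 4)*(p + 4)*(p - 4)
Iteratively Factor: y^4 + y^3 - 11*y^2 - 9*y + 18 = (y - 1)*(y^3 + 2*y^2 - 9*y - 18) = (y - 3)*(y - 1)*(y^2 + 5*y + 6) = (y - 3)*(y - 1)*(y + 3)*(y + 2)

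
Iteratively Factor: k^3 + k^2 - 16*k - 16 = (k + 4)*(k^2 - 3*k - 4) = (k + 1)*(k + 4)*(k - 4)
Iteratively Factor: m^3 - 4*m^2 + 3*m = (m - 3)*(m^2 - m) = (m - 3)*(m - 1)*(m)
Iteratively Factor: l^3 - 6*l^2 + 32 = (l - 4)*(l^2 - 2*l - 8) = (l - 4)*(l + 2)*(l - 4)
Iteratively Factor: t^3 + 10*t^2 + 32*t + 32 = (t + 4)*(t^2 + 6*t + 8) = (t + 4)^2*(t + 2)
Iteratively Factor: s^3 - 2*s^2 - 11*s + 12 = (s - 4)*(s^2 + 2*s - 3) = (s - 4)*(s + 3)*(s - 1)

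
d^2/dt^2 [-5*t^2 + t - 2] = -10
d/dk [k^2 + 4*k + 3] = 2*k + 4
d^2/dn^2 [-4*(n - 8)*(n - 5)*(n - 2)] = 120 - 24*n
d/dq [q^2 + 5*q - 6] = 2*q + 5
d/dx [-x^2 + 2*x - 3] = 2 - 2*x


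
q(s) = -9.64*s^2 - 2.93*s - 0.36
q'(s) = -19.28*s - 2.93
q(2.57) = -71.56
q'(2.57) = -52.48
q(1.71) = -33.56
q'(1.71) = -35.90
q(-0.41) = -0.78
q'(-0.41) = 4.97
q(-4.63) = -193.45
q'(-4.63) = 86.34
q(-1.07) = -8.26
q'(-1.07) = 17.70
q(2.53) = -69.48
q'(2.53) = -51.71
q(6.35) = -407.67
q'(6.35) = -125.36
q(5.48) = -305.91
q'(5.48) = -108.58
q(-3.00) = -78.33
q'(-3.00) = 54.91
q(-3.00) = -78.33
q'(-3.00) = 54.91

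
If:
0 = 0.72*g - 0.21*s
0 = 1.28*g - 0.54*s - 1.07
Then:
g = -1.87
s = -6.42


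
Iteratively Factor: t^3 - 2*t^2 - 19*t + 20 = (t + 4)*(t^2 - 6*t + 5) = (t - 1)*(t + 4)*(t - 5)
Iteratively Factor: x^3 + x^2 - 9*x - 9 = (x + 3)*(x^2 - 2*x - 3) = (x - 3)*(x + 3)*(x + 1)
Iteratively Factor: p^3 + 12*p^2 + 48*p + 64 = (p + 4)*(p^2 + 8*p + 16) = (p + 4)^2*(p + 4)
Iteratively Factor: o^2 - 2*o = (o - 2)*(o)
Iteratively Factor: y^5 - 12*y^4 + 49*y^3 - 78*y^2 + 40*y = (y - 1)*(y^4 - 11*y^3 + 38*y^2 - 40*y) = y*(y - 1)*(y^3 - 11*y^2 + 38*y - 40) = y*(y - 2)*(y - 1)*(y^2 - 9*y + 20) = y*(y - 5)*(y - 2)*(y - 1)*(y - 4)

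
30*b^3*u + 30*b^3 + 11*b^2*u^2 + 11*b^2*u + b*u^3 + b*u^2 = (5*b + u)*(6*b + u)*(b*u + b)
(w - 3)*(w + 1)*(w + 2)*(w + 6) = w^4 + 6*w^3 - 7*w^2 - 48*w - 36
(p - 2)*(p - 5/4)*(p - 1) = p^3 - 17*p^2/4 + 23*p/4 - 5/2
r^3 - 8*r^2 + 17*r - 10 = (r - 5)*(r - 2)*(r - 1)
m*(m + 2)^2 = m^3 + 4*m^2 + 4*m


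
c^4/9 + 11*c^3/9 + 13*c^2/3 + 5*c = c*(c/3 + 1)^2*(c + 5)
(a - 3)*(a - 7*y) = a^2 - 7*a*y - 3*a + 21*y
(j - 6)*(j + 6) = j^2 - 36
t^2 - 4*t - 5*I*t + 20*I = (t - 4)*(t - 5*I)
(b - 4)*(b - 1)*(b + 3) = b^3 - 2*b^2 - 11*b + 12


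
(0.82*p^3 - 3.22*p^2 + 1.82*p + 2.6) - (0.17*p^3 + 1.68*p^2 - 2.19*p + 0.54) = 0.65*p^3 - 4.9*p^2 + 4.01*p + 2.06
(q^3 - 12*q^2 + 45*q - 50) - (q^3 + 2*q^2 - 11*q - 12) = -14*q^2 + 56*q - 38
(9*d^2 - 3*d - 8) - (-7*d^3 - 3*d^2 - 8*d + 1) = 7*d^3 + 12*d^2 + 5*d - 9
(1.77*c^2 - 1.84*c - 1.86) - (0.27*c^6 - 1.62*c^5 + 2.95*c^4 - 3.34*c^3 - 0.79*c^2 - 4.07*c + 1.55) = -0.27*c^6 + 1.62*c^5 - 2.95*c^4 + 3.34*c^3 + 2.56*c^2 + 2.23*c - 3.41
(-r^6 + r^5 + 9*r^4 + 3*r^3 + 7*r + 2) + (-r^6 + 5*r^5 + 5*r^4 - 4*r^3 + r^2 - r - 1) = -2*r^6 + 6*r^5 + 14*r^4 - r^3 + r^2 + 6*r + 1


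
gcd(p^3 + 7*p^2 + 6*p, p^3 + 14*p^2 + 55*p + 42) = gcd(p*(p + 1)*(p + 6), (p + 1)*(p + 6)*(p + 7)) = p^2 + 7*p + 6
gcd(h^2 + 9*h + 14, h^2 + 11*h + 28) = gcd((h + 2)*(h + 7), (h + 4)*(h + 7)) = h + 7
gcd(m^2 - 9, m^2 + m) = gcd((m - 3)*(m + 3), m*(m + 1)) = 1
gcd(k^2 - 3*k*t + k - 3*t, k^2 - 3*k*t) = -k + 3*t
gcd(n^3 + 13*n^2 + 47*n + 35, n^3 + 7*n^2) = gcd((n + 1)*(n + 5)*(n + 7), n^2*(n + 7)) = n + 7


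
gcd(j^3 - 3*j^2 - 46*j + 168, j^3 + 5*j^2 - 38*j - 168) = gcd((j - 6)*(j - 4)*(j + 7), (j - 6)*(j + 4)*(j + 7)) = j^2 + j - 42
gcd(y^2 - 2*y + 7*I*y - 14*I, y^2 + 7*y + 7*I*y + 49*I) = y + 7*I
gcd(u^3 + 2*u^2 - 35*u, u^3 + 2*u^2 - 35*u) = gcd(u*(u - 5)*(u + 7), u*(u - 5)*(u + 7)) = u^3 + 2*u^2 - 35*u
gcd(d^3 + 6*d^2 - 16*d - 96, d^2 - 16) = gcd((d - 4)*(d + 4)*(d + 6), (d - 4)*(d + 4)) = d^2 - 16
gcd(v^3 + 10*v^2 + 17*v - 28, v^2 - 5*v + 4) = v - 1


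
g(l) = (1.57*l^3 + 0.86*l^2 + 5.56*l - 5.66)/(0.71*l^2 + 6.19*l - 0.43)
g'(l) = (-1.42*l - 6.19)*(1.57*l^3 + 0.86*l^2 + 5.56*l - 5.66)/(0.71*l^2 + 6.19*l - 0.43)^2 + (4.71*l^2 + 1.72*l + 5.56)/(0.71*l^2 + 6.19*l - 0.43) = (1.1147*l^4 + 19.4366*l^3 - 0.649499999999998*l^2 + 7.2976*l + 32.6446)/(0.5041*l^4 + 8.7898*l^3 + 37.7055*l^2 - 5.3234*l + 0.1849)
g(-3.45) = 5.93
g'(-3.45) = -3.60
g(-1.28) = 2.04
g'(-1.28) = -0.30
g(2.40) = 1.85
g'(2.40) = 1.03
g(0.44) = -1.20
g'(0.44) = 6.33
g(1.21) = 0.63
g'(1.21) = 1.18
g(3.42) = 2.97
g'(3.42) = 1.16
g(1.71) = 1.16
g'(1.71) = 1.00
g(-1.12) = 2.01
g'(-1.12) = -0.05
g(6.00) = 6.39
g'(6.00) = 1.47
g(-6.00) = 28.91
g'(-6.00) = -19.33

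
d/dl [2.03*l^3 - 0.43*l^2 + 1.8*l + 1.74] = 6.09*l^2 - 0.86*l + 1.8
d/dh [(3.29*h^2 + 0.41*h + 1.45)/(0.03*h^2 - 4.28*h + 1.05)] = (-14.0935*h^2 + 6.822*h + 6.6365)/(0.0009*h^4 - 0.2568*h^3 + 18.3814*h^2 - 8.988*h + 1.1025)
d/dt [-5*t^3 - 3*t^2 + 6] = 3*t*(-5*t - 2)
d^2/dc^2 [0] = 0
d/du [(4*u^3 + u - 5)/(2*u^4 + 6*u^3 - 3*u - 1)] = ((12*u^2 + 1)*(2*u^4 + 6*u^3 - 3*u - 1) - (4*u^3 + u - 5)*(8*u^3 + 18*u^2 - 3))/(2*u^4 + 6*u^3 - 3*u - 1)^2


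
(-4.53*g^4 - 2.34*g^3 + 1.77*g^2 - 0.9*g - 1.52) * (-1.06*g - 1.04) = 4.8018*g^5 + 7.1916*g^4 + 0.5574*g^3 - 0.8868*g^2 + 2.5472*g + 1.5808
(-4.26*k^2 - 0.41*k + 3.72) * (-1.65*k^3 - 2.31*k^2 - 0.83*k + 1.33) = 7.029*k^5 + 10.5171*k^4 - 1.6551*k^3 - 13.9187*k^2 - 3.6329*k + 4.9476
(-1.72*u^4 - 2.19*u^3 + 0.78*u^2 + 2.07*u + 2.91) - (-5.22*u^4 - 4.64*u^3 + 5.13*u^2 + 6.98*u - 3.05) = 3.5*u^4 + 2.45*u^3 - 4.35*u^2 - 4.91*u + 5.96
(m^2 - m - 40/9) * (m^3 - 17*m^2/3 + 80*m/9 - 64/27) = m^5 - 20*m^4/3 + 91*m^3/9 + 376*m^2/27 - 3008*m/81 + 2560/243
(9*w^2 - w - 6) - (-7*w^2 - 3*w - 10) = 16*w^2 + 2*w + 4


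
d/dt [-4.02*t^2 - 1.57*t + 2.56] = -8.04*t - 1.57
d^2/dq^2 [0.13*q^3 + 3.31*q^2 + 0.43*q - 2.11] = 0.78*q + 6.62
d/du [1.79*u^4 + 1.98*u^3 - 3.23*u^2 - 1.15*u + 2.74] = 7.16*u^3 + 5.94*u^2 - 6.46*u - 1.15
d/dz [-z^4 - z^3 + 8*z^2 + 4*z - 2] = -4*z^3 - 3*z^2 + 16*z + 4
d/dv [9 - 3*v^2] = -6*v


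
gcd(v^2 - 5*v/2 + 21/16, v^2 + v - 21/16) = v - 3/4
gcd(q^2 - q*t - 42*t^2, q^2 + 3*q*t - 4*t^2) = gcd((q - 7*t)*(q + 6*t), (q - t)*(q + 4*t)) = 1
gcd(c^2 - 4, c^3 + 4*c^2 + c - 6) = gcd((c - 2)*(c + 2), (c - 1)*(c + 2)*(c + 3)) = c + 2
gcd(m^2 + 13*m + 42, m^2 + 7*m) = m + 7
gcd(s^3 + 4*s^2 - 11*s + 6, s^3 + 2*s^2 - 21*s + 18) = s^2 + 5*s - 6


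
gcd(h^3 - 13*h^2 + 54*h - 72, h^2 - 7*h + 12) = h^2 - 7*h + 12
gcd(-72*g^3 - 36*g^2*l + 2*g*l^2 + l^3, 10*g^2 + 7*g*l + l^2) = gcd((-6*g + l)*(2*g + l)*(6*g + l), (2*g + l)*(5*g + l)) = 2*g + l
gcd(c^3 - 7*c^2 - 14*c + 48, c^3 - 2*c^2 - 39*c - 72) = c^2 - 5*c - 24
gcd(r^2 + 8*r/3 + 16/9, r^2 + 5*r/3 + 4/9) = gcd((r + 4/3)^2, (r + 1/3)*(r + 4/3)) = r + 4/3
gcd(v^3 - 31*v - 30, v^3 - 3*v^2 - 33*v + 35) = v + 5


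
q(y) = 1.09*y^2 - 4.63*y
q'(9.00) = 14.99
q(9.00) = 46.62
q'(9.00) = 14.99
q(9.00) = 46.62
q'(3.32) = 2.61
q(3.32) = -3.36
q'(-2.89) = -10.93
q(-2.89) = 22.48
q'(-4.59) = -14.64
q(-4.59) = 44.22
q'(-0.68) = -6.11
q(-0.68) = 3.65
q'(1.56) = -1.23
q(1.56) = -4.57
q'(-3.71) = -12.72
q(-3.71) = 32.18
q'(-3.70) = -12.70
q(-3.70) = 32.05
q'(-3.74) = -12.78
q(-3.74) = 32.56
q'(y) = 2.18*y - 4.63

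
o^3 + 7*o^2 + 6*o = o*(o + 1)*(o + 6)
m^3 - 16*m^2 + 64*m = m*(m - 8)^2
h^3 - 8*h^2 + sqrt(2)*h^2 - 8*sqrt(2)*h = h*(h - 8)*(h + sqrt(2))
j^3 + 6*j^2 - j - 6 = (j - 1)*(j + 1)*(j + 6)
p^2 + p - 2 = (p - 1)*(p + 2)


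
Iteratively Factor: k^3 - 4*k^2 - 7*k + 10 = (k + 2)*(k^2 - 6*k + 5) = (k - 1)*(k + 2)*(k - 5)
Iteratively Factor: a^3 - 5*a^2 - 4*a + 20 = (a - 2)*(a^2 - 3*a - 10) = (a - 5)*(a - 2)*(a + 2)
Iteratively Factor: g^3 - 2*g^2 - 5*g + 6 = (g - 3)*(g^2 + g - 2) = (g - 3)*(g - 1)*(g + 2)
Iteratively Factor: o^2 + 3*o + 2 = (o + 2)*(o + 1)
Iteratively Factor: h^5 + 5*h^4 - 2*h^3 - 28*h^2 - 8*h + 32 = (h - 2)*(h^4 + 7*h^3 + 12*h^2 - 4*h - 16) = (h - 2)*(h + 2)*(h^3 + 5*h^2 + 2*h - 8) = (h - 2)*(h + 2)^2*(h^2 + 3*h - 4) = (h - 2)*(h + 2)^2*(h + 4)*(h - 1)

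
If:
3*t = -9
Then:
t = -3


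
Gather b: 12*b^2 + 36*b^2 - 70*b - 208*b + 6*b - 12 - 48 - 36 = 48*b^2 - 272*b - 96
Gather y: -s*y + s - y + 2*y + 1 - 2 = s + y*(1 - s) - 1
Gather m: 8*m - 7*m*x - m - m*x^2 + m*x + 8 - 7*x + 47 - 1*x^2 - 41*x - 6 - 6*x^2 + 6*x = m*(-x^2 - 6*x + 7) - 7*x^2 - 42*x + 49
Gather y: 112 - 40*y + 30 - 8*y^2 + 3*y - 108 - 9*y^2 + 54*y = -17*y^2 + 17*y + 34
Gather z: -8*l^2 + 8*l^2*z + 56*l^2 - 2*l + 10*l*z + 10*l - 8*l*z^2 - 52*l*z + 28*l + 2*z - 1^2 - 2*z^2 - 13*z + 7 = 48*l^2 + 36*l + z^2*(-8*l - 2) + z*(8*l^2 - 42*l - 11) + 6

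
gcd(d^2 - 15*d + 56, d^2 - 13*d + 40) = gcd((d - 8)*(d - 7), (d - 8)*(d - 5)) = d - 8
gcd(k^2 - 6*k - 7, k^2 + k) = k + 1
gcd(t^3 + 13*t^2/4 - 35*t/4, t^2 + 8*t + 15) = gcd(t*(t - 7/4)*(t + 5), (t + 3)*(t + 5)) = t + 5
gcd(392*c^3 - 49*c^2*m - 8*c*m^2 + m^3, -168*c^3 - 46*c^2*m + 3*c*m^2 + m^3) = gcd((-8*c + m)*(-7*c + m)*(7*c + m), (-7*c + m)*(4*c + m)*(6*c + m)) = 7*c - m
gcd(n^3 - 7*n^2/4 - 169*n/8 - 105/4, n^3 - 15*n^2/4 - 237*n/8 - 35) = n^2 + 17*n/4 + 35/8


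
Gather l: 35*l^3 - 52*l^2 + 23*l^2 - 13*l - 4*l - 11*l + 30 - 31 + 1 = 35*l^3 - 29*l^2 - 28*l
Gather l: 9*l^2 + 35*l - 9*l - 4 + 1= 9*l^2 + 26*l - 3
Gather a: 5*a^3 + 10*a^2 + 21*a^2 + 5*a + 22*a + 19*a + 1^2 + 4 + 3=5*a^3 + 31*a^2 + 46*a + 8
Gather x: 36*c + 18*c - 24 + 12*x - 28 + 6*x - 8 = 54*c + 18*x - 60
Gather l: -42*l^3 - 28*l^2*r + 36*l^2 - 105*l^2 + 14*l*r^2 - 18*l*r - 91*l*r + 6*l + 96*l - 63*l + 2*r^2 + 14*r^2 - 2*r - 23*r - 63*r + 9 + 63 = -42*l^3 + l^2*(-28*r - 69) + l*(14*r^2 - 109*r + 39) + 16*r^2 - 88*r + 72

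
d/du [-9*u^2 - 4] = -18*u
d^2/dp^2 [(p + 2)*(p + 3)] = 2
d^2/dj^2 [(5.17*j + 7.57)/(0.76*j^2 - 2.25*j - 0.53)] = ((11.7586 - 23.5752*j)*(-0.76*j^2 + 2.25*j + 0.53) - (1.52*j - 2.25)*(3.04*j - 4.5)*(5.17*j + 7.57))/(-0.76*j^2 + 2.25*j + 0.53)^3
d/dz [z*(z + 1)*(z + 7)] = 3*z^2 + 16*z + 7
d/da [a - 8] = 1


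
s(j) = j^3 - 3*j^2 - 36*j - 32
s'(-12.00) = 468.00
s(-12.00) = -1760.00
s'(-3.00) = 9.00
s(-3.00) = 22.00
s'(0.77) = -38.84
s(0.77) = -61.04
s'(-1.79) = -15.65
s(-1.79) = 17.09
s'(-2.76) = 3.41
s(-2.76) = 23.48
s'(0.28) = -37.44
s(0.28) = -42.29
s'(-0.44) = -32.78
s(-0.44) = -16.83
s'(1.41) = -38.50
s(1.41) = -85.92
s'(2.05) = -35.69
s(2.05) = -109.79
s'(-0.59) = -31.42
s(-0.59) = -12.01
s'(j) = 3*j^2 - 6*j - 36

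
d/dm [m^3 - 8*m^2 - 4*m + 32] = 3*m^2 - 16*m - 4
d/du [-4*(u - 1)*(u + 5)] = -8*u - 16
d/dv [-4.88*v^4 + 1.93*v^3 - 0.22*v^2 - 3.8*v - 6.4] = -19.52*v^3 + 5.79*v^2 - 0.44*v - 3.8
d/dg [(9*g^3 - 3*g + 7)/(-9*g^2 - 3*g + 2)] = 3*(-27*g^4 - 18*g^3 + 9*g^2 + 42*g + 5)/(81*g^4 + 54*g^3 - 27*g^2 - 12*g + 4)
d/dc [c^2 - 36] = 2*c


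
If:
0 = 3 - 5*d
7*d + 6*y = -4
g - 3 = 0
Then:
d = 3/5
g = 3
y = -41/30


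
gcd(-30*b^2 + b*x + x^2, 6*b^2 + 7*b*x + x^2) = 6*b + x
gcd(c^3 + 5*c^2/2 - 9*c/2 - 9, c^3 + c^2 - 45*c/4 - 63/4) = c^2 + 9*c/2 + 9/2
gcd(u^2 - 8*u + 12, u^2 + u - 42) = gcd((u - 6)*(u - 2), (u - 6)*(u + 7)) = u - 6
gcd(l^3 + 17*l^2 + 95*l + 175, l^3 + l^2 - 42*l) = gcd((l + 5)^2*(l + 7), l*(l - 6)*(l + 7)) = l + 7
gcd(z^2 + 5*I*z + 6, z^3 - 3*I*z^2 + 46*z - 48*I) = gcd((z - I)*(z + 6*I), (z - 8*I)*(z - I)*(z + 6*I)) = z^2 + 5*I*z + 6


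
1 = 1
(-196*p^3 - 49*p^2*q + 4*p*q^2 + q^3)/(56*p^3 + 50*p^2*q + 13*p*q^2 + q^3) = (-7*p + q)/(2*p + q)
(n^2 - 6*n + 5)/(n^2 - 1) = (n - 5)/(n + 1)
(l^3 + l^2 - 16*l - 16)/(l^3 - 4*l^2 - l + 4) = (l + 4)/(l - 1)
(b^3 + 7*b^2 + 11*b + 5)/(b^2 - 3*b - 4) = (b^2 + 6*b + 5)/(b - 4)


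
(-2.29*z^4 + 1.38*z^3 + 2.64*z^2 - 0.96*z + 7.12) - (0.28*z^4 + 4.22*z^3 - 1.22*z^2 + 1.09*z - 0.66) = -2.57*z^4 - 2.84*z^3 + 3.86*z^2 - 2.05*z + 7.78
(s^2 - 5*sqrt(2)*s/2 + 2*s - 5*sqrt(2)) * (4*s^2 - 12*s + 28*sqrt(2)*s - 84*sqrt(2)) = 4*s^4 - 4*s^3 + 18*sqrt(2)*s^3 - 164*s^2 - 18*sqrt(2)*s^2 - 108*sqrt(2)*s + 140*s + 840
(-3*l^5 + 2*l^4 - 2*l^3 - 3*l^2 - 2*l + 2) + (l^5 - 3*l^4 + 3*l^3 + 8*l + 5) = -2*l^5 - l^4 + l^3 - 3*l^2 + 6*l + 7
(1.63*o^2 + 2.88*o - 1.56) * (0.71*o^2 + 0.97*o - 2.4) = 1.1573*o^4 + 3.6259*o^3 - 2.226*o^2 - 8.4252*o + 3.744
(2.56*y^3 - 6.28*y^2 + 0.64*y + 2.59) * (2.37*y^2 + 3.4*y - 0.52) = 6.0672*y^5 - 6.1796*y^4 - 21.1664*y^3 + 11.5799*y^2 + 8.4732*y - 1.3468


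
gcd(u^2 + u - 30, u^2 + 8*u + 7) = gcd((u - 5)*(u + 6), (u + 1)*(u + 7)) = 1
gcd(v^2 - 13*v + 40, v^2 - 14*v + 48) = v - 8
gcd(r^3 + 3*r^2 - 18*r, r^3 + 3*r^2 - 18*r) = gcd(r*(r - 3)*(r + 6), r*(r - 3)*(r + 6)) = r^3 + 3*r^2 - 18*r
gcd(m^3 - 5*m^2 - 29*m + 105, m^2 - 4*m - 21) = m - 7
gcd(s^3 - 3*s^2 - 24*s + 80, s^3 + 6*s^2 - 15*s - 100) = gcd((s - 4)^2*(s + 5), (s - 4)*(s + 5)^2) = s^2 + s - 20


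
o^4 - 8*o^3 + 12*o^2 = o^2*(o - 6)*(o - 2)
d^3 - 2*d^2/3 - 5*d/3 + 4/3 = (d - 1)^2*(d + 4/3)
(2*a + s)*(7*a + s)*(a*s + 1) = 14*a^3*s + 9*a^2*s^2 + 14*a^2 + a*s^3 + 9*a*s + s^2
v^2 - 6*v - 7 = (v - 7)*(v + 1)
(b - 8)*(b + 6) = b^2 - 2*b - 48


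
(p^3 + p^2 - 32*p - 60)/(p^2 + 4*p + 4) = (p^2 - p - 30)/(p + 2)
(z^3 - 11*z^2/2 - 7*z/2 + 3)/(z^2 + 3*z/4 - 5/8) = 4*(z^2 - 5*z - 6)/(4*z + 5)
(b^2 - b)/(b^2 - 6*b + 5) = b/(b - 5)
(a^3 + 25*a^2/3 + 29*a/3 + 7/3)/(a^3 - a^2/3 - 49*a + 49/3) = (3*a^2 + 4*a + 1)/(3*a^2 - 22*a + 7)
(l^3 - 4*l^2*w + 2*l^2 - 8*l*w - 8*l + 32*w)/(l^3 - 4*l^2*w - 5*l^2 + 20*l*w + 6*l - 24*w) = (l + 4)/(l - 3)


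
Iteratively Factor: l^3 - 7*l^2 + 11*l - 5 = (l - 5)*(l^2 - 2*l + 1) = (l - 5)*(l - 1)*(l - 1)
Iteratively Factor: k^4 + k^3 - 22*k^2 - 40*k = (k + 2)*(k^3 - k^2 - 20*k) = (k - 5)*(k + 2)*(k^2 + 4*k) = (k - 5)*(k + 2)*(k + 4)*(k)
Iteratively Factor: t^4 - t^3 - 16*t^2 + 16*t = (t - 4)*(t^3 + 3*t^2 - 4*t) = t*(t - 4)*(t^2 + 3*t - 4) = t*(t - 4)*(t - 1)*(t + 4)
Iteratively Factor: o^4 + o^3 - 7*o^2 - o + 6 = (o + 1)*(o^3 - 7*o + 6) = (o - 1)*(o + 1)*(o^2 + o - 6) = (o - 2)*(o - 1)*(o + 1)*(o + 3)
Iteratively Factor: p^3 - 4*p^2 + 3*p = (p - 1)*(p^2 - 3*p) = p*(p - 1)*(p - 3)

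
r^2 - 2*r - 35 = (r - 7)*(r + 5)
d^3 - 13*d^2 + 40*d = d*(d - 8)*(d - 5)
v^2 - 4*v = v*(v - 4)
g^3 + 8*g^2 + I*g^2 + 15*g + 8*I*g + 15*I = (g + 3)*(g + 5)*(g + I)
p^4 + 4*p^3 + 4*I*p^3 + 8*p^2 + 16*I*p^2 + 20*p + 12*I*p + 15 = (p + 1)*(p + 3)*(p - I)*(p + 5*I)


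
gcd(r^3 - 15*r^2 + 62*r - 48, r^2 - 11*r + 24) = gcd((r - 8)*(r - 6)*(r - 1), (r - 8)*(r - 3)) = r - 8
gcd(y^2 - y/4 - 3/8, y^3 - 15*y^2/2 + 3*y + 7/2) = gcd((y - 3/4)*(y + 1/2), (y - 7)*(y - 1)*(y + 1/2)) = y + 1/2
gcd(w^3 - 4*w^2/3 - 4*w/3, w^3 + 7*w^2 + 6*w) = w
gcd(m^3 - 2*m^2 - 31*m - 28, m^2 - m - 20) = m + 4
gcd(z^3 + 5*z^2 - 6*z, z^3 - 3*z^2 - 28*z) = z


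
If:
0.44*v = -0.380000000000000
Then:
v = -0.86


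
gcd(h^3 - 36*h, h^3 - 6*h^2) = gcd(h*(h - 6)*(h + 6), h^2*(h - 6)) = h^2 - 6*h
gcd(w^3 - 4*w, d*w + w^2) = w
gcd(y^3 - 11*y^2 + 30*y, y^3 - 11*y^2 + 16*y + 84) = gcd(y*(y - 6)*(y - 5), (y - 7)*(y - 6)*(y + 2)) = y - 6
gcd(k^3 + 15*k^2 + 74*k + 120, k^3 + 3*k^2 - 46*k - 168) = k^2 + 10*k + 24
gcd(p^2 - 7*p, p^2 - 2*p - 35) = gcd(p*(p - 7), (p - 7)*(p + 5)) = p - 7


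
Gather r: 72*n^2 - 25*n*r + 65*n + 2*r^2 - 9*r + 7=72*n^2 + 65*n + 2*r^2 + r*(-25*n - 9) + 7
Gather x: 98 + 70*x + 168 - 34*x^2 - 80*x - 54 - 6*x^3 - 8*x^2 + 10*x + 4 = -6*x^3 - 42*x^2 + 216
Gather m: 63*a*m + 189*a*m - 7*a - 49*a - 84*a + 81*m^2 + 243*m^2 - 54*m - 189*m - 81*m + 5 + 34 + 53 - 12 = -140*a + 324*m^2 + m*(252*a - 324) + 80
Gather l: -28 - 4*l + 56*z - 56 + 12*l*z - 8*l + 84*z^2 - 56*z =l*(12*z - 12) + 84*z^2 - 84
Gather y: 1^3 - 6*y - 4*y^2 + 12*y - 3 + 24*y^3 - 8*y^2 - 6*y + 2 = 24*y^3 - 12*y^2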